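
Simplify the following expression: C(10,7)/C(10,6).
C(n,k+1)/C(n,k) = (n−k)/(k+1). Here (10−6)/(6+1) = 4/7 = 4/7.

Answer: 4/7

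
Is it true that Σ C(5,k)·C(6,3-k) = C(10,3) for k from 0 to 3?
False

Working:
Vandermonde's identity gives C(11,3) = 165; RHS C(10,3) = 120.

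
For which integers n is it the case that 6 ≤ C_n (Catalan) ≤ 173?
4, 5, 6
C_3=5; C_4=14; C_5=42; C_6=132; C_7=429. So valid n = 4, 5, 6.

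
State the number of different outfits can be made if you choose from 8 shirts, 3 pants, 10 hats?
By the multiplication principle: 8 × 3 × 10 = 240.
Final answer: 240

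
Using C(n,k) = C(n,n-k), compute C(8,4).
C(8,4) = C(8,4) = 70.
Final answer: 70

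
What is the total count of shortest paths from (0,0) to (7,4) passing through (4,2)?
150
To (4,2): C(6,4)=15. From there: C(5,3)=10. Total: 150.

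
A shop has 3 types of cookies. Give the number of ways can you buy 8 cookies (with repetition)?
45

Explanation: Stars and bars: C(8+3-1, 8) = C(10, 8) = 45.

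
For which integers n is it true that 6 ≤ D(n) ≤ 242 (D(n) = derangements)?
4, 5

Explanation: Using D(n) = (n−1)[D(n−1) + D(n−2)] with D(1)=0, D(2)=1: D(3)=2; D(4)=9; D(5)=44; D(6)=265. So valid n = 4, 5.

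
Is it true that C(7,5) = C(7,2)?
Symmetry C(n,k) = C(n,n-k): C(7,5) = 21 and C(7,2) = 21. Both sides agree, so the statement holds.
Final answer: True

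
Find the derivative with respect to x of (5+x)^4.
4(5+x)^3

Using the power rule: d/dx (5+x)^4 = 4(5+x)^{3}.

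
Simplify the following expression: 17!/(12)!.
742,560

Working:
This equals 17×16×...×13 = 742,560.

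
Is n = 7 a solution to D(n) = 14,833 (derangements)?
D(7) = (7-1)·[D(6) + D(5)] = 6·[265 + 44] = 1,854, which does not equal 14,833.

Answer: No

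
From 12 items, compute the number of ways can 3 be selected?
220
C(12,3) = 12! / (3! × (12-3)!)
         = 12! / (3! × 9!)
         = 220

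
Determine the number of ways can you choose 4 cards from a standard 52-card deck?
270,725

Explanation: C(52,4) = 270,725.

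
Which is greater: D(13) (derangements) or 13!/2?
D(13) = (13-1)·[D(12) + D(11)] = 12·[176,214,841 + 14,684,570] = 2,290,792,932; 13!/2 = 6,227,020,800/2 = 3,113,510,400.
Final answer: 13!/2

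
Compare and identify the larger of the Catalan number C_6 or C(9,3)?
C_6 = C(12,6)/(6+1) = 924/7 = 132; C(9,3) = 84.

Answer: C_6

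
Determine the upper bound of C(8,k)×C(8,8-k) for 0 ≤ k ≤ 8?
4,900
C(8,k)·C(8,8-k) = C(8,k)², maximised at the centre k = 4: C(8,4)² = 4,900.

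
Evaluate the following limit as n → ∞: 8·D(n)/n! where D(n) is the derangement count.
8/e

Reasoning: D(n)/n! → 1/e, so 8·D(n)/n! → 8/e.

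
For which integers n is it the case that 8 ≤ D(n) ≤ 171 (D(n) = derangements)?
Using D(n) = (n−1)[D(n−1) + D(n−2)] with D(1)=0, D(2)=1: D(3)=2; D(4)=9; D(5)=44; D(6)=265. So valid n = 4, 5.

Answer: 4, 5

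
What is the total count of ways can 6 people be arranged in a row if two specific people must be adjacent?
Treat pair as unit: (6-1)! arrangements × 2 internal orders = 240.
Final answer: 240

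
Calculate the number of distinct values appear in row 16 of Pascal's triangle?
9

Row 16 has entries C(16,0)..C(16,16); by symmetry C(16,k)=C(16,16-k), giving 9 distinct values.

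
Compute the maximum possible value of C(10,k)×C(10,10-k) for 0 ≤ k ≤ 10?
63,504

Solution: C(10,k)·C(10,10-k) = C(10,k)², maximised at the centre k = 5: C(10,5)² = 63,504.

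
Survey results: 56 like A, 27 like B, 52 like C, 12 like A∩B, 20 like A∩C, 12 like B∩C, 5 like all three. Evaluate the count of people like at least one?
|A∪B∪C| = 56+27+52-12-20-12+5 = 96.
Final answer: 96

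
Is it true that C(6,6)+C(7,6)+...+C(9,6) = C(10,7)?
True

Solution: Hockey stick identity gives Σ = C(10,7) = 120; RHS C(10,7) = 120.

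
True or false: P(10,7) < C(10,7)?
P(10,7) = 604,800 and C(10,7) = 120; P(n,r) = r! × C(n,r) so P > C whenever r ≥ 2.

Answer: False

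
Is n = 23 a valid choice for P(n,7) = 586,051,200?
No

Explanation: P(23,7) = 23·22·21·20·19·18·17 = 1,235,591,280, which does not equal 586,051,200.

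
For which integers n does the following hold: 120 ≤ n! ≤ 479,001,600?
n! is strictly increasing; 5! = 120 and 12! = 479,001,600, so valid n = 5, 6, 7, 8, 9, 10, 11, 12.

Answer: 5, 6, 7, 8, 9, 10, 11, 12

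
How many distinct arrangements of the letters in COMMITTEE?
45,360

Reasoning: Word has 9 letters (C=1, O=1, M=2, I=1, T=2, E=2). Arrangements: 9!/Π(k!) = 45,360.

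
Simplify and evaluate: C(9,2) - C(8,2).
8

C(9,2) - C(8,2) = C(8,1) = 8.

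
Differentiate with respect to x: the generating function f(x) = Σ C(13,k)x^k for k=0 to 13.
Σ k·C(13,k)x^(k-1) for k=1 to 13

Explanation: Term-by-term differentiation gives Σ k·C(13,k)x^{k-1} for k=1 to 13.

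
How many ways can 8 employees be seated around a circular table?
5,040

Circular arrangements: (8-1)! = 5,040.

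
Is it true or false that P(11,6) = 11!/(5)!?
True

Explanation: Permutation formula P(n,k) = n!/(n-k)!: 11!/5! = 39,916,800/120 = 332,640 = P(11,6). The statement holds.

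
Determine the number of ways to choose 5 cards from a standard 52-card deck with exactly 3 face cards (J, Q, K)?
171,600
12 face cards and 40 non-face cards: C(12,3) × C(40,2) = 220 × 780 = 171,600.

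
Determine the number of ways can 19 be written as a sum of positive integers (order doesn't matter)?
490

Solution: Pentagonal recurrence p(n) = p(n−1) + p(n−2) − p(n−5) − p(n−7) + …: p(19) = p(18) + p(17) − p(14) − p(12) + p(7) + p(4) = 385 + 297 − 135 − 77 + 15 + 5 = 490.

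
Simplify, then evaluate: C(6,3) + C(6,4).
35

Working:
By Pascal's identity: C(7,4) = 35.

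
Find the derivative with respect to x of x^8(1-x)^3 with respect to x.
8x^7(1-x)^3 - 3x^8(1-x)^2

Product rule: 8x^{7}(1-x)^{3} + x^8·(-3)(1-x)^{2}.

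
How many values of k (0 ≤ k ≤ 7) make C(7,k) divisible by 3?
2

Working:
Checking C(7,k) mod 3 for k = 0..7: divisible at k = 2, 5. That's 2 values.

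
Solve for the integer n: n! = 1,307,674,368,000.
15
n! is strictly increasing. 13! = 6,227,020,800, 14! = 87,178,291,200, 15! = 1,307,674,368,000 ✓. So n = 15.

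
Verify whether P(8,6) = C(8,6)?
False

Reasoning: P(8,6) = 20,160 but C(8,6) = 28; they differ by a factor of 6! = 720, so the statement does not hold.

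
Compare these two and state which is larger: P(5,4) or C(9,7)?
P(5,4)

Working:
P(5,4)=120, C(9,7)=36.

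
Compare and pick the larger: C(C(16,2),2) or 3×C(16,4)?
C(C(16,2),2)=7,140, 3×C(16,4)=5,460.

Answer: C(C(16,2),2)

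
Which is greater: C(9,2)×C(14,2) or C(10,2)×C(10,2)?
C(9,2)×C(14,2)=3,276, C(10,2)×C(10,2)=2,025.
Final answer: C(9,2)×C(14,2)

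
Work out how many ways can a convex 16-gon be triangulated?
2,674,440

Reasoning: Using the Catalan number formula: C_n = C(2n, n) / (n+1)
C_14 = C(28, 14) / (14+1)
     = 40116600 / 15
     = 2,674,440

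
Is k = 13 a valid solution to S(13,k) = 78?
S(13,13) = 13·S(12,13) + S(12,12) = 13·0 + 1 = 1, which does not equal 78.
Final answer: No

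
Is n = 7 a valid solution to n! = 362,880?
7! = 7·6! = 7·720 = 5,040, which does not equal 362,880.
Final answer: No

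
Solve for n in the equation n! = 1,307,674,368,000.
n! is strictly increasing. 13! = 6,227,020,800, 14! = 87,178,291,200, 15! = 1,307,674,368,000 ✓. So n = 15.
Final answer: 15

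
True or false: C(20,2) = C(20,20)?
False
C(20,2) = 190 but C(20,20) = 1; symmetry gives C(20,2) = C(20,18), not C(20,20).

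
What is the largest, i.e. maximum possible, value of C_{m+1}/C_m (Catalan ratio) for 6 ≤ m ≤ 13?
18/5

Reasoning: C_{m+1}/C_m = 2(2m+1)/(m+2), which increases with m. Maximum at m = 13: 2·27/15 = 18/5.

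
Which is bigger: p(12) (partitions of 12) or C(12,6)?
C(12,6)

Working:
Pentagonal recurrence p(n) = p(n−1) + p(n−2) − p(n−5) − p(n−7) + …: p(12) = p(11) + p(10) − p(7) − p(5) + p(0) = 56 + 42 − 15 − 7 + 1 = 77; C(12,6) = 924.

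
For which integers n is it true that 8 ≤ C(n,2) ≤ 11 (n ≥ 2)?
5

Working:
C(4,2)=6; C(5,2)=10; C(6,2)=15. So valid n = 5.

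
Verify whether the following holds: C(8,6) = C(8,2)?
Symmetry C(n,k) = C(n,n-k): C(8,6) = 28 and C(8,2) = 28. Both sides agree, so the statement holds.
Final answer: True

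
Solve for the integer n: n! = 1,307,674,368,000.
15

Explanation: n! is strictly increasing. 13! = 6,227,020,800, 14! = 87,178,291,200, 15! = 1,307,674,368,000 ✓. So n = 15.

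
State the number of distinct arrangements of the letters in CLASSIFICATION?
Word has 14 letters (C=2, L=1, A=2, S=2, I=3, F=1, T=1, O=1, N=1). Arrangements: 14!/Π(k!) = 1,816,214,400.

Answer: 1,816,214,400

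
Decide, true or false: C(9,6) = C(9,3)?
True

Explanation: Symmetry C(n,k) = C(n,n-k): C(9,6) = 84 and C(9,3) = 84. Both sides agree, so the statement holds.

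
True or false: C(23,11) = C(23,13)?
False

Working:
C(23,11) = 1,352,078 but C(23,13) = 1,144,066; symmetry gives C(23,11) = C(23,12), not C(23,13).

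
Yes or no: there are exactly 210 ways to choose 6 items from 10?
Yes

Explanation: C(10,6) = 210.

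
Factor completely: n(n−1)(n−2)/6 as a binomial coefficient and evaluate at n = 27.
C(n,3); C(27,3) = 2,925

Explanation: n(n−1)(n−2)/6 = n!/(3!(n−3)!) = C(n,3). At n = 27: C(27,3) = 2,925.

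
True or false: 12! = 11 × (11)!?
False
12! = 12 × 11! = 479,001,600, but 11 × 11! = 439,084,800.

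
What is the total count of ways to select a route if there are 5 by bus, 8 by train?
13

Solution: By the addition principle: 5 + 8 = 13.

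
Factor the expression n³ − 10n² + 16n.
n(n − 2)(n − 8)

n³ − 10n² + 16n = n(n² − 10n + 16) = n(n − 2)(n − 8).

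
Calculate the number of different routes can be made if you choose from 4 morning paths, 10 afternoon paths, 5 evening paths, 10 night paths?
By the multiplication principle: 4 × 10 × 5 × 10 = 2,000.
Final answer: 2,000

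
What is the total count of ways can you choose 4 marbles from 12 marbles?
495

Working:
C(12,4) = 12! / (4! × (12-4)!)
         = 12! / (4! × 8!)
         = 495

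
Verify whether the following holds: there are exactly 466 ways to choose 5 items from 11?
False

Explanation: C(11,5) = 462 ≠ 466.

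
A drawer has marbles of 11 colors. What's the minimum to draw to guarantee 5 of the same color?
45
Worst case: 4 of each = 44. One more: 45.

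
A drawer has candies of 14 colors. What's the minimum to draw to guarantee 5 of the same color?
57

Working:
Worst case: 4 of each = 56. One more: 57.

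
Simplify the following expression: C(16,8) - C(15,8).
C(16,8) - C(15,8) = C(15,7) = 6,435.
Final answer: 6,435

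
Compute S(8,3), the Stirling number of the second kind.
Using the Stirling recurrence: S(n,k) = k·S(n-1,k) + S(n-1,k-1)
S(8,3) = 3·S(7,3) + S(7,2)
         = 3·301 + 63
         = 903 + 63
         = 966
Final answer: 966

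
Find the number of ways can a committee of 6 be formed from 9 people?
84

C(9,6) = 9! / (6! × (9-6)!)
         = 9! / (6! × 3!)
         = 84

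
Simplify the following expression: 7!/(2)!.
2,520

Explanation: This equals 7×6×...×3 = 2,520.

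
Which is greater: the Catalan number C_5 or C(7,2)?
C_5

C_5 = C(10,5)/(5+1) = 252/6 = 42; C(7,2) = 21.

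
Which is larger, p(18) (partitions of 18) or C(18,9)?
C(18,9)

Explanation: Pentagonal recurrence p(n) = p(n−1) + p(n−2) − p(n−5) − p(n−7) + …: p(18) = p(17) + p(16) − p(13) − p(11) + p(6) + p(3) = 297 + 231 − 101 − 56 + 11 + 3 = 385; C(18,9) = 48,620.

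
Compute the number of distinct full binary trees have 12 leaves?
58,786

Working:
Using the Catalan number formula: C_n = C(2n, n) / (n+1)
C_11 = C(22, 11) / (11+1)
     = 705432 / 12
     = 58,786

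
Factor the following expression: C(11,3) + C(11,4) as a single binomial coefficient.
C(12,4)

Explanation: By Pascal's identity: C(11,3) + C(11,4) = C(12,4) = 495.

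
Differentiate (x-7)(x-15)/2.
(2x - 22)/2

d/dx[(x-7)(x-15)] = (x-15) + (x-7) = 2x - 22. Dividing by 2 gives (2x - 22)/2.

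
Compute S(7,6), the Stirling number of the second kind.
21

Working:
Using the Stirling recurrence: S(n,k) = k·S(n-1,k) + S(n-1,k-1)
S(7,6) = 6·S(6,6) + S(6,5)
         = 6·1 + 15
         = 6 + 15
         = 21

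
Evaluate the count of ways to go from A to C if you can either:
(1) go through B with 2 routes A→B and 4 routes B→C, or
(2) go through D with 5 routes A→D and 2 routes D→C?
18

Working:
Route via B: 2×4=8. Route via D: 5×2=10. Total: 18.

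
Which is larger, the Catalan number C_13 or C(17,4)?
C_13

Working:
C_13 = C(26,13)/(13+1) = 10,400,600/14 = 742,900; C(17,4) = 2,380.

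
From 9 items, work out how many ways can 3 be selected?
84

Working:
C(9,3) = 9! / (3! × (9-3)!)
         = 9! / (3! × 6!)
         = 84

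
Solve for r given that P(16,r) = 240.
2
P(16,r) = 16·15·…·(16−r+1), a product of r factors. Multiplying down from 16: 16 = 16; 16·15 = 240 ✓ (2 factors). So r = 2.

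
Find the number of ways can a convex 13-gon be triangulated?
58,786

Working:
Using the Catalan number formula: C_n = C(2n, n) / (n+1)
C_11 = C(22, 11) / (11+1)
     = 705432 / 12
     = 58,786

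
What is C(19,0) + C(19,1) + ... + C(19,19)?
524,288

Solution: Sum of binomial coefficients = 2^19 = 524,288.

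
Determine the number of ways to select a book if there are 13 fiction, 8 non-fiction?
21

Working:
By the addition principle: 13 + 8 = 21.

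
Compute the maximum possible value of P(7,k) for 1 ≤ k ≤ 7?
5,040

Working:
P(7,k) increases in k, so maximum at k = 7: 7! = 5,040.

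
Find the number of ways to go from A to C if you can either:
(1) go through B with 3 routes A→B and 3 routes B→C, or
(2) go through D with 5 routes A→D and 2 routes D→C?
19
Route via B: 3×3=9. Route via D: 5×2=10. Total: 19.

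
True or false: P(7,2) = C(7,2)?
P(7,2) = 42 but C(7,2) = 21; they differ by a factor of 2! = 2, so the statement does not hold.

Answer: False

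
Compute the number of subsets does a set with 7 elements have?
128

Reasoning: Each element can be included or excluded: 2^7 = 128.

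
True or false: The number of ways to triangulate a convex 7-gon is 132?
False

Explanation: Triangulations of a convex 7-gon are counted by the Catalan number C_5: C_5 = C(10,5)/(5+1) = 252/6 = 42.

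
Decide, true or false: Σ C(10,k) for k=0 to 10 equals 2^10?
True

Binomial theorem: Σ C(10,k) = (1+1)^10 = 2^10 = 1,024; RHS 2^10 = 1,024.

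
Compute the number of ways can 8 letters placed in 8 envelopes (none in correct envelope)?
14,833

Working:
Using D(n) = (n-1)[D(n-1) + D(n-2)]:
D(8) = (8-1) × [D(7) + D(6)]
      = 7 × [1854 + 265]
      = 7 × 2119
      = 14,833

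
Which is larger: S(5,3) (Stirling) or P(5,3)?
P(5,3)

Reasoning: S(5,3) = 3·S(4,3) + S(4,2) = 3·6 + 7 = 25; P(5,3) = 60.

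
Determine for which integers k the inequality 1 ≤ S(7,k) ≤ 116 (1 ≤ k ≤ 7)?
1, 2, 6, 7

Reasoning: S(7,1)=1; S(7,2)=63; S(7,3)=301; S(7,4)=350; S(7,5)=140; S(7,6)=21; S(7,7)=1. So valid k = 1, 2, 6, 7.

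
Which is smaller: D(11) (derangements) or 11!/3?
11!/3

Reasoning: D(11) = (11-1)·[D(10) + D(9)] = 10·[1,334,961 + 133,496] = 14,684,570; 11!/3 = 39,916,800/3 = 13,305,600.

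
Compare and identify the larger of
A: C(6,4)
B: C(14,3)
B

Solution: A=C(6,4)=15, B=C(14,3)=364.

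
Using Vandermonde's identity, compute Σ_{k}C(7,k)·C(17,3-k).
2,024

Working:
= C(7+17,3) = C(24,3) = 2,024.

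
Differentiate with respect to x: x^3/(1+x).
(3x^2(1+x) - x^3)/(1+x)²
Quotient rule: [3x^{2}(1+x) - x^3]/(1+x)².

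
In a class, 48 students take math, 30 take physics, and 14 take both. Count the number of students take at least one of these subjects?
64

Working:
|A∪B| = |A|+|B|-|A∩B| = 48+30-14 = 64.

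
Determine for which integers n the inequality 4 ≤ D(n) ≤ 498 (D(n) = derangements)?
4, 5, 6
Using D(n) = (n−1)[D(n−1) + D(n−2)] with D(1)=0, D(2)=1: D(3)=2; D(4)=9; D(5)=44; D(6)=265; D(7)=1,854. So valid n = 4, 5, 6.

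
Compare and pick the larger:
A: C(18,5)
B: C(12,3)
A

Solution: A=C(18,5)=8,568, B=C(12,3)=220.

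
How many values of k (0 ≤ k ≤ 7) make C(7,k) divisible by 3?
2
Checking C(7,k) mod 3 for k = 0..7: divisible at k = 2, 5. That's 2 values.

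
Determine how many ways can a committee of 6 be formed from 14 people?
3,003

Reasoning: C(14,6) = 14! / (6! × (14-6)!)
         = 14! / (6! × 8!)
         = 3,003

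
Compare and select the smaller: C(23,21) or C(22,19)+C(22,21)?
C(23,21)

Working:
C(23,21)=253; C(22,19)+C(22,21)=1,540+22=1,562.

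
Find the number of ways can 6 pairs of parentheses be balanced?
132

Working:
Using the Catalan number formula: C_n = C(2n, n) / (n+1)
C_6 = C(12, 6) / (6+1)
     = 924 / 7
     = 132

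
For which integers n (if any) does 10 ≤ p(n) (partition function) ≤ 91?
6, 7, 8, 9, 10, 11, 12

Tabulating p(n) via p(n) = p(n−1) + p(n−2) − p(n−5) − p(n−7) + …: p(5)=7; p(6)=11; p(7)=15; p(8)=22; p(9)=30; p(10)=42; p(11)=56; p(12)=77; p(13)=101. So valid n = 6, 7, 8, 9, 10, 11, 12.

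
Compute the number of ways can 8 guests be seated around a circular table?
Circular arrangements: (8-1)! = 5,040.

Answer: 5,040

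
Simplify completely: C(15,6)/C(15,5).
5/3

Solution: C(n,k+1)/C(n,k) = (n−k)/(k+1). Here (15−5)/(5+1) = 10/6 = 5/3.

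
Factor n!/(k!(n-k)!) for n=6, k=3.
This is the binomial coefficient C(6,3) = 20.
Final answer: C(6,3) = 20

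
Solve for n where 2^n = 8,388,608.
23
8,388,608 = 1,024 × 1,024 × 8 = 2^10 × 2^10 × 2^3 = 2^23, so n = 23.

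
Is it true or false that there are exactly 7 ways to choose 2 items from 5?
False

Solution: C(5,2) = 10 ≠ 7.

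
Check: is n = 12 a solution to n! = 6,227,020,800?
No

Working:
12! = 12·11! = 12·39,916,800 = 479,001,600, which does not equal 6,227,020,800.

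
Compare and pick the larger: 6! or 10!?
10!

Solution: 6!=720, 10!=3,628,800. 10! > 6!.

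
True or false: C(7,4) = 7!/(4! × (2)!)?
False

Reasoning: The correct denominator is 4!×3!, giving C(7,4) = 35; the stated RHS is 7!/(4!×2!) = 105 ≠ 35, so the statement does not hold.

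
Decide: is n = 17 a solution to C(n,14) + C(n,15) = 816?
Yes
C(17,14) + C(17,15) = 680 + 136 = 816, which equals 816.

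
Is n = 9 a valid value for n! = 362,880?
Yes

Reasoning: 9! = 9·8! = 9·40,320 = 362,880, which equals 362,880.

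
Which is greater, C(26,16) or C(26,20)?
C(26,16)=5,311,735, C(26,20)=230,230.
Final answer: C(26,16)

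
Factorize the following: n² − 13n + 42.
(n − 6)(n − 7)
Seek roots whose sum is 13 and product is 42: (6, 7). So n² − 13n + 42 = (n − 6)(n − 7).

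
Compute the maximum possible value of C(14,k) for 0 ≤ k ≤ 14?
3,432

Maximum at k = 7: C(14,7) = 3,432.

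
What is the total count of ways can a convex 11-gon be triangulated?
4,862

Explanation: Using the Catalan number formula: C_n = C(2n, n) / (n+1)
C_9 = C(18, 9) / (9+1)
     = 48620 / 10
     = 4,862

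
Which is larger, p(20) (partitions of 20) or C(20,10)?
C(20,10)

Pentagonal recurrence p(n) = p(n−1) + p(n−2) − p(n−5) − p(n−7) + …: p(20) = p(19) + p(18) − p(15) − p(13) + p(8) + p(5) = 490 + 385 − 176 − 101 + 22 + 7 = 627; C(20,10) = 184,756.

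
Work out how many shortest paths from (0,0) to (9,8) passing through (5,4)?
8,820
To (5,4): C(9,5)=126. From there: C(8,4)=70. Total: 8,820.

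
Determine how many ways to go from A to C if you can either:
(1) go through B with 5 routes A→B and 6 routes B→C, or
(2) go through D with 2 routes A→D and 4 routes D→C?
38

Working:
Route via B: 5×6=30. Route via D: 2×4=8. Total: 38.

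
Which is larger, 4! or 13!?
4!=24, 13!=6,227,020,800. 13! > 4!.
Final answer: 13!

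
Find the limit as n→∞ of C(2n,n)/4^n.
0

Working:
C(2n,n) ~ 4^n/√(πn), so C(2n,n)/4^n ~ 1/√(πn) → 0.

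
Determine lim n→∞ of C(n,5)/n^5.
1/120

Solution: C(n,5) ≈ n^5/5! for large n. Limit = 1/5! = 1/120.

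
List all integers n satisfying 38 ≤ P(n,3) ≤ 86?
5

Reasoning: P(4,3)=24; P(5,3)=60; P(6,3)=120. So valid n = 5.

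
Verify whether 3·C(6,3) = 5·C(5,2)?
False

Absorption identity k·C(n,k) = n·C(n-1,k-1). LHS = 3·20 = 60; RHS = 5·10 = 50.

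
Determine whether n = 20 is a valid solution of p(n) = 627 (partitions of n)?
Yes
Pentagonal recurrence p(n) = p(n−1) + p(n−2) − p(n−5) − p(n−7) + …: p(20) = p(19) + p(18) − p(15) − p(13) + p(8) + p(5) = 490 + 385 − 176 − 101 + 22 + 7 = 627, which equals 627.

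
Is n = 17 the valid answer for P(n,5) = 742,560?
Yes

Working:
P(17,5) = 17·16·15·14·13 = 742,560, which equals 742,560.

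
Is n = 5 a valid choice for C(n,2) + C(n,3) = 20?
C(5,2) + C(5,3) = 10 + 10 = 20, which equals 20.
Final answer: Yes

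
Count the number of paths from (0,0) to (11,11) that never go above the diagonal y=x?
58,786

Counted by the Catalan number C_11: C_11 = C(22,11)/(11+1) = 705,432/12 = 58,786.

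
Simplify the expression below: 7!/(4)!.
210

Explanation: This equals 7×6×5 = 210.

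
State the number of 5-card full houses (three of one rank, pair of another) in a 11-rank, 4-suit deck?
2,640

Triple rank: 11. Triple suits: C(4,3)=4. Pair rank: 10. Pair suits: C(4,2)=6. Total: 2,640.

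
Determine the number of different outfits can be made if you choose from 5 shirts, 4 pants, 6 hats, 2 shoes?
240

Solution: By the multiplication principle: 5 × 4 × 6 × 2 = 240.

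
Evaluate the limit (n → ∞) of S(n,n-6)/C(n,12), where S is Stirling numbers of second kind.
10395

Explanation: The leading term of S(n,n-6) as a polynomial in n is (11)!!·C(n,12), so the ratio → (11)!! = 10395.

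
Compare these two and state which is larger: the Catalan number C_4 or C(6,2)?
C(6,2)
C_4 = C(8,4)/(4+1) = 70/5 = 14; C(6,2) = 15.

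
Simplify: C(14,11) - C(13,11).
C(14,11) - C(13,11) = C(13,10) = 286.

Answer: 286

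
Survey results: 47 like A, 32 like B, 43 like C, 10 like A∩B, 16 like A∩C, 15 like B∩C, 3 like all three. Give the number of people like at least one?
84
|A∪B∪C| = 47+32+43-10-16-15+3 = 84.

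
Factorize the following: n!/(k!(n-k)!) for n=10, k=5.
C(10,5) = 252

Explanation: This is the binomial coefficient C(10,5) = 252.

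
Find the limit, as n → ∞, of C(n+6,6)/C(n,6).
1

Explanation: Both numerator and denominator grow as n^6/6! for large n, so the ratio → 1.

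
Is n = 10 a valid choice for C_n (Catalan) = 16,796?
Yes

Reasoning: C_10 = C(20,10)/(10+1) = 184,756/11 = 16,796, which equals 16,796.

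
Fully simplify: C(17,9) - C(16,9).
12,870

Explanation: C(17,9) - C(16,9) = C(16,8) = 12,870.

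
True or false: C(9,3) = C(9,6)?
True

Solution: C(9,3) = C(9,9-3) by the symmetry property; both equal 84.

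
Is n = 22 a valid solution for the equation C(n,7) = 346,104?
No

C(22,7) = 22·21·20·19·18·17·16/7! = 859,541,760/5,040 = 170,544, which does not equal 346,104.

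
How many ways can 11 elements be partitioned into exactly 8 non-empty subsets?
11,880
This equals S(11,8), the Stirling number of the 2nd kind.
Using the Stirling recurrence: S(n,k) = k·S(n-1,k) + S(n-1,k-1)
S(11,8) = 8·S(10,8) + S(10,7)
         = 8·750 + 5880
         = 6000 + 5880
         = 11,880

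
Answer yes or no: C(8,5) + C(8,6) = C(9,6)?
Yes

Pascal's identity: LHS = 56 + 28 = 84; RHS = C(9,6) = 84. Both sides agree, so the statement holds.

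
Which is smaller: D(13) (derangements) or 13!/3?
13!/3

Working:
D(13) = (13-1)·[D(12) + D(11)] = 12·[176,214,841 + 14,684,570] = 2,290,792,932; 13!/3 = 6,227,020,800/3 = 2,075,673,600.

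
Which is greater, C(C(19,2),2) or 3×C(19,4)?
C(C(19,2),2)

Explanation: C(C(19,2),2)=14,535, 3×C(19,4)=11,628.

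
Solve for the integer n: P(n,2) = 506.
23
P(n,2) = n(n−1) is increasing in n; n(n−1) ≈ (n−0.5)^2 = 506 gives n ≈ 23.0. Check: P(21,2) = 420, P(22,2) = 462, P(23,2) = 506 ✓. So n = 23.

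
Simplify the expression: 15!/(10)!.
This equals 15×14×...×11 = 360,360.
Final answer: 360,360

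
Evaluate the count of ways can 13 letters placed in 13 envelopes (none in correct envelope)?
2,290,792,932

Solution: Using D(n) = (n-1)[D(n-1) + D(n-2)]:
D(13) = (13-1) × [D(12) + D(11)]
      = 12 × [176214841 + 14684570]
      = 12 × 190899411
      = 2,290,792,932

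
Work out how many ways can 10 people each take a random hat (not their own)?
Using D(n) = (n-1)[D(n-1) + D(n-2)]:
D(10) = (10-1) × [D(9) + D(8)]
      = 9 × [133496 + 14833]
      = 9 × 148329
      = 1,334,961

Answer: 1,334,961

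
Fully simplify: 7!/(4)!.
210
This equals 7×6×5 = 210.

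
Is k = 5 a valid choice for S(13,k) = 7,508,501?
S(13,5) = 5·S(12,5) + S(12,4) = 5·1,379,400 + 611,501 = 7,508,501, which equals 7,508,501.

Answer: Yes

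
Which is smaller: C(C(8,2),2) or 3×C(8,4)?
3×C(8,4)

Solution: C(C(8,2),2)=378, 3×C(8,4)=210.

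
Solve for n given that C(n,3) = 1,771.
23

Solution: C(n,3) = n(n−1)(n−2)/3! is increasing in n, and n(n−1)(n−2) = 3!·1,771 = 10,626 ≈ (n−1)^3 gives n ≈ 23.0. Check: C(21,3) = 1,330, C(22,3) = 1,540, C(23,3) = 1,771 ✓. So n = 23.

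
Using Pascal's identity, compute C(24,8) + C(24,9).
2,042,975

Reasoning: C(24,8) + C(24,9) = C(25,9) = 2,042,975.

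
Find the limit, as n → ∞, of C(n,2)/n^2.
1/2

Reasoning: C(n,2) ≈ n^2/2! for large n. Limit = 1/2! = 1/2.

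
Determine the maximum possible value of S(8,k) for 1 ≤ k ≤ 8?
Row S(8,k) for k = 1..8 (via S(n,k) = k·S(n−1,k) + S(n−1,k−1)): 1, 127, 966, 1,701, 1,050, 266, 28, 1. The row is unimodal; maximum at k = 4: 1,701.
Final answer: 1,701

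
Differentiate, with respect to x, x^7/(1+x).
(7x^6(1+x) - x^7)/(1+x)²

Explanation: Quotient rule: [7x^{6}(1+x) - x^7]/(1+x)².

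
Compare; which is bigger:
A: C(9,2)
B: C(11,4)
B

Working:
A=C(9,2)=36, B=C(11,4)=330.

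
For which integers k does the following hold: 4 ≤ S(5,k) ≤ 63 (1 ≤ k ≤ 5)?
2, 3, 4

Working:
S(5,1)=1; S(5,2)=15; S(5,3)=25; S(5,4)=10; S(5,5)=1. So valid k = 2, 3, 4.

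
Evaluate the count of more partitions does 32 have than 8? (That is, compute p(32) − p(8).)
8,327
Pentagonal recurrence p(n) = p(n−1) + p(n−2) − p(n−5) − p(n−7) + …: p(32) = p(31) + p(30) − p(27) − p(25) + p(20) + p(17) − p(10) − p(6) = 6,842 + 5,604 − 3,010 − 1,958 + 627 + 297 − 42 − 11 = 8,349.
p(8) = p(7) + p(6) − p(3) − p(1) = 15 + 11 − 3 − 1 = 22.
Difference = 8,349 − 22 = 8,327.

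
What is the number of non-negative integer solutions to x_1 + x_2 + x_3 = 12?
C(12+3-1, 3-1) = 91.

Answer: 91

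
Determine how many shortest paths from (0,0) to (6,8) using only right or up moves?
Choose 6 rights from 14 moves: C(14,6) = 3,003.
Final answer: 3,003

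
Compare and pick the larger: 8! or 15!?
15!

Explanation: 8!=40,320, 15!=1,307,674,368,000. 15! > 8!.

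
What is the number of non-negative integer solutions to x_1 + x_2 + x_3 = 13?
105

Reasoning: C(13+3-1, 3-1) = 105.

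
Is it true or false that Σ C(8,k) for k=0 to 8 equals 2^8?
True
Binomial theorem: Σ C(8,k) = (1+1)^8 = 2^8 = 256; RHS 2^8 = 256.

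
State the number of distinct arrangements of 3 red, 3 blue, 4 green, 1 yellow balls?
46,200

Explanation: Multinomial: 11!/(3! × 3! × 4! × 1!) = 46,200.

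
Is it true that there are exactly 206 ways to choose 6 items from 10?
False

C(10,6) = 210 ≠ 206.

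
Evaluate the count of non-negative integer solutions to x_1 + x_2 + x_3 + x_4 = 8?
C(8+4-1, 4-1) = 165.
Final answer: 165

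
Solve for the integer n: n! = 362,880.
9

n! is strictly increasing. 7! = 5,040, 8! = 40,320, 9! = 362,880 ✓. So n = 9.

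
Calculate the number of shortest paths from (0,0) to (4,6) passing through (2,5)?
63

To (2,5): C(7,2)=21. From there: C(3,2)=3. Total: 63.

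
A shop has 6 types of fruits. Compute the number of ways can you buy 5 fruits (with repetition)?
252

Stars and bars: C(5+6-1, 5) = C(10, 5) = 252.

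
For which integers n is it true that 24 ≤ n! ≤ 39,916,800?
n! is strictly increasing; 4! = 24 and 11! = 39,916,800, so valid n = 4, 5, 6, 7, 8, 9, 10, 11.
Final answer: 4, 5, 6, 7, 8, 9, 10, 11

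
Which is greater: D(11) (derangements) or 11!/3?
D(11)

Working:
D(11) = (11-1)·[D(10) + D(9)] = 10·[1,334,961 + 133,496] = 14,684,570; 11!/3 = 39,916,800/3 = 13,305,600.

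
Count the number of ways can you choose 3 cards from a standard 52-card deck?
22,100

Working:
C(52,3) = 22,100.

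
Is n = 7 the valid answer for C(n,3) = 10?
C(7,3) = 7·6·5/3! = 210/6 = 35, which does not equal 10.
Final answer: No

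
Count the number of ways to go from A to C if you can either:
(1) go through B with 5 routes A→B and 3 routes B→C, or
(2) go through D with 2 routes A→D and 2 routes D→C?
19

Explanation: Route via B: 5×3=15. Route via D: 2×2=4. Total: 19.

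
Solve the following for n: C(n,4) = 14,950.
26

C(n,4) = n(n−1)(n−2)(n−3)/4! is increasing in n, and n(n−1)(n−2)(n−3) = 4!·14,950 = 358,800 ≈ (n−1.5)^4 gives n ≈ 26.0. Check: C(24,4) = 10,626, C(25,4) = 12,650, C(26,4) = 14,950 ✓. So n = 26.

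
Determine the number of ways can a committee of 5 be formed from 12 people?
792

Working:
C(12,5) = 12! / (5! × (12-5)!)
         = 12! / (5! × 7!)
         = 792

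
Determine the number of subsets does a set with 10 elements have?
Each element can be included or excluded: 2^10 = 1,024.

Answer: 1,024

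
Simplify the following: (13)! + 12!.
6,706,022,400

(13)! + 12! = (13)·12! + 12! = (13+1)·12! = 14·12! = 6,706,022,400.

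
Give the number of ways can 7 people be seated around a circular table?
Circular arrangements: (7-1)! = 720.

Answer: 720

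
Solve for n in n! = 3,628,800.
10

n! is strictly increasing. 8! = 40,320, 9! = 362,880, 10! = 3,628,800 ✓. So n = 10.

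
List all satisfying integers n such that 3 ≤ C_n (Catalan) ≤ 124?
3, 4, 5

Working:
C_2=2; C_3=5; C_4=14; C_5=42; C_6=132. So valid n = 3, 4, 5.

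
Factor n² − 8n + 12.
(n − 2)(n − 6)

Working:
Seek roots whose sum is 8 and product is 12: (2, 6). So n² − 8n + 12 = (n − 2)(n − 6).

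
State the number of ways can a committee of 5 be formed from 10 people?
C(10,5) = 10! / (5! × (10-5)!)
         = 10! / (5! × 5!)
         = 252

Answer: 252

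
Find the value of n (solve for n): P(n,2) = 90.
10

Solution: P(n,2) = n(n−1) is increasing in n; n(n−1) ≈ (n−0.5)^2 = 90 gives n ≈ 10.0. Check: P(8,2) = 56, P(9,2) = 72, P(10,2) = 90 ✓. So n = 10.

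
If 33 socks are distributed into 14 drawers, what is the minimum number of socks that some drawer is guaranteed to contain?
3
Pigeonhole: ⌈33/14⌉ = 3.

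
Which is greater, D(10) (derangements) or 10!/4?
D(10) = (10-1)·[D(9) + D(8)] = 9·[133,496 + 14,833] = 1,334,961; 10!/4 = 3,628,800/4 = 907,200.
Final answer: D(10)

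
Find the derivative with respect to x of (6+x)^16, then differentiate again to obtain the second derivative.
240(6+x)^14

Solution: First derivative: 16(6+x)^{15}. Second derivative: 16·15·(6+x)^{14} = 240(6+x)^{14}.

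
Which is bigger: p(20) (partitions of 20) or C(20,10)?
C(20,10)

Solution: Pentagonal recurrence p(n) = p(n−1) + p(n−2) − p(n−5) − p(n−7) + …: p(20) = p(19) + p(18) − p(15) − p(13) + p(8) + p(5) = 490 + 385 − 176 − 101 + 22 + 7 = 627; C(20,10) = 184,756.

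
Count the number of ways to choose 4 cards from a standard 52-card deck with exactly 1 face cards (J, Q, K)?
118,560
12 face cards and 40 non-face cards: C(12,1) × C(40,3) = 12 × 9,880 = 118,560.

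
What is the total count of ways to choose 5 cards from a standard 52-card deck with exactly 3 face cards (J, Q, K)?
171,600

Solution: 12 face cards and 40 non-face cards: C(12,3) × C(40,2) = 220 × 780 = 171,600.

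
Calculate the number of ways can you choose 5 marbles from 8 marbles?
56

Working:
C(8,5) = 8! / (5! × (8-5)!)
         = 8! / (5! × 3!)
         = 56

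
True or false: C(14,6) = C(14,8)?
True

Reasoning: C(14,6) = C(14,14-6) by the symmetry property; both equal 3,003.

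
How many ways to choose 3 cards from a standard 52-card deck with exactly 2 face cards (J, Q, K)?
2,640

Working:
12 face cards and 40 non-face cards: C(12,2) × C(40,1) = 66 × 40 = 2,640.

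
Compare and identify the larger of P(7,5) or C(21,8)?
C(21,8)

Reasoning: P(7,5)=2,520, C(21,8)=203,490.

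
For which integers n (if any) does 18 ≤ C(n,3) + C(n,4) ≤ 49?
6

Reasoning: C(5,3)+C(5,4)=15; C(6,3)+C(6,4)=35; C(7,3)+C(7,4)=70. So valid n = 6.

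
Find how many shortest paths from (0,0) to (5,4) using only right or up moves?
126
Choose 5 rights from 9 moves: C(9,5) = 126.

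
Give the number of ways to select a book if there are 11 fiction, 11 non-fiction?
By the addition principle: 11 + 11 = 22.

Answer: 22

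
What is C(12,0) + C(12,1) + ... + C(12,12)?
4,096

Solution: Sum of binomial coefficients = 2^12 = 4,096.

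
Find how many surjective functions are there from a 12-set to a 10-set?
6,187,104,000

Reasoning: Onto functions = 10! × S(12,10)
First compute S(12,10) via recurrence:
Using the Stirling recurrence: S(n,k) = k·S(n-1,k) + S(n-1,k-1)
S(12,10) = 10·S(11,10) + S(11,9)
         = 10·55 + 1155
         = 550 + 1155
         = 1,705
Then: 3628800 × 1705 = 6,187,104,000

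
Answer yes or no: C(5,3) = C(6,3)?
No

Explanation: LHS = C(5,3) = 10; RHS = C(6,3) = 20. 10 ≠ 20, so the statement does not hold.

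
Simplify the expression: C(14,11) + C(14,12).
455

Solution: By Pascal's identity: C(15,12) = 455.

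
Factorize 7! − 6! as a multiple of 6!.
7! − 6! = 7·6! − 6! = (7 − 1)·6! = 6 × 6! = 4,320.
Final answer: 6 × 6! = 4,320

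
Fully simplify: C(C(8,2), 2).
378

C(8,2) = 28, then C(28, 2) = 378.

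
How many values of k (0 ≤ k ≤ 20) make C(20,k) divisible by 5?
Checking C(20,k) mod 5 for k = 0..20: divisible at k = 1, 2, 3, 4, 6, 7, 8, 9, 11, 12, 13, 14, 16, 17, 18, 19. That's 16 values.
Final answer: 16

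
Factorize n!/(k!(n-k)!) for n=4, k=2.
C(4,2) = 6

This is the binomial coefficient C(4,2) = 6.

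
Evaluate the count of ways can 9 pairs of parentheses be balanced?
Using the Catalan number formula: C_n = C(2n, n) / (n+1)
C_9 = C(18, 9) / (9+1)
     = 48620 / 10
     = 4,862
Final answer: 4,862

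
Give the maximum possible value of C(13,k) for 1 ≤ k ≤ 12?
C(13,k) is maximised at the centre of the row: C(13,6) = 1,716.
Final answer: 1,716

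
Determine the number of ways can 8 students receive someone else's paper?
Using D(n) = (n-1)[D(n-1) + D(n-2)]:
D(8) = (8-1) × [D(7) + D(6)]
      = 7 × [1854 + 265]
      = 7 × 2119
      = 14,833
Final answer: 14,833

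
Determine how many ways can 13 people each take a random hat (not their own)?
2,290,792,932

Reasoning: Using D(n) = (n-1)[D(n-1) + D(n-2)]:
D(13) = (13-1) × [D(12) + D(11)]
      = 12 × [176214841 + 14684570]
      = 12 × 190899411
      = 2,290,792,932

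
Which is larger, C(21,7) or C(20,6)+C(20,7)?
Equal

By Pascal's identity: C(21,7) = C(20,6)+C(20,7) = 116,280. Equal.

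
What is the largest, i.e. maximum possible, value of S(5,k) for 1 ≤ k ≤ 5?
25

Solution: Row S(5,k) for k = 1..5 (via S(n,k) = k·S(n−1,k) + S(n−1,k−1)): 1, 15, 25, 10, 1. The row is unimodal; maximum at k = 3: 25.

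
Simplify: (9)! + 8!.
(9)! + 8! = (9)·8! + 8! = (9+1)·8! = 10·8! = 403,200.
Final answer: 403,200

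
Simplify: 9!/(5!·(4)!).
126

Reasoning: This is C(9,5) = 126.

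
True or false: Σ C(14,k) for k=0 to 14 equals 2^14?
True

Solution: Binomial theorem: Σ C(14,k) = (1+1)^14 = 2^14 = 16,384; RHS 2^14 = 16,384.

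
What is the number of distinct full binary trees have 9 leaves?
1,430

Using the Catalan number formula: C_n = C(2n, n) / (n+1)
C_8 = C(16, 8) / (8+1)
     = 12870 / 9
     = 1,430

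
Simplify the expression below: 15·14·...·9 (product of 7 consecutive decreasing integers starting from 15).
32,432,400

Reasoning: This is P(15,7) = 15!/(8)! = 32,432,400.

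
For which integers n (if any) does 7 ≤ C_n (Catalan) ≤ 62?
4, 5

Explanation: C_3=5; C_4=14; C_5=42; C_6=132. So valid n = 4, 5.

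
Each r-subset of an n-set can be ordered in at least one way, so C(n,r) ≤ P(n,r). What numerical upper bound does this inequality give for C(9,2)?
P(9,2) = 9·8 = 72, so C(9,2) ≤ 72. (The bound is loose by a factor of 2! = 2: C(9,2) = 72/2 = 36.)

Answer: 72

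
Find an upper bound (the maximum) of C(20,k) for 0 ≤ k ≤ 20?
184,756

Explanation: Maximum at k = 10: C(20,10) = 184,756.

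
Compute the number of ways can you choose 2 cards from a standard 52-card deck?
C(52,2) = 1,326.

Answer: 1,326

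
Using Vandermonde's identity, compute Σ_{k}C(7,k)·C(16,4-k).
8,855

Solution: = C(7+16,4) = C(23,4) = 8,855.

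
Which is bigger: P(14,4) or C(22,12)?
C(22,12)

Reasoning: P(14,4)=24,024, C(22,12)=646,646.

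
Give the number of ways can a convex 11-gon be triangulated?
4,862

Working:
Using the Catalan number formula: C_n = C(2n, n) / (n+1)
C_9 = C(18, 9) / (9+1)
     = 48620 / 10
     = 4,862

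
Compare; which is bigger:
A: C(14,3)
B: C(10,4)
A=C(14,3)=364, B=C(10,4)=210.

Answer: A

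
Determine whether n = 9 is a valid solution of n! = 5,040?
9! = 9·8! = 9·40,320 = 362,880, which does not equal 5,040.

Answer: No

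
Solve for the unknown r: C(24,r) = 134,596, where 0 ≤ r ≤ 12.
6
C(24,r) is increasing for 0 ≤ r ≤ 12. Stepping up (C(24,r+1) = C(24,r)·(24−r)/(r+1)): C(24,1) = 24, C(24,2) = 276, C(24,3) = 2,024, C(24,4) = 10,626, C(24,5) = 42,504, C(24,6) = 134,596 ✓. So r = 6.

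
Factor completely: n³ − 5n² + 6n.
n³ − 5n² + 6n = n(n² − 5n + 6) = n(n − 2)(n − 3).

Answer: n(n − 2)(n − 3)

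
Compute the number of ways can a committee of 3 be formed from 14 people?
364

Reasoning: C(14,3) = 14! / (3! × (14-3)!)
         = 14! / (3! × 11!)
         = 364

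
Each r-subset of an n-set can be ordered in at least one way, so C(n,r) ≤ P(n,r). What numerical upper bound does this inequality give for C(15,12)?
217,945,728,000

Reasoning: P(15,12) = 15·14·13·12·11·10·9·8·7·6·5·4 = 217,945,728,000, so C(15,12) ≤ 217,945,728,000. (The bound is loose by a factor of 12! = 479,001,600: C(15,12) = 217,945,728,000/479,001,600 = 455.)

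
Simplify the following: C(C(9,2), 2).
630

Solution: C(9,2) = 36, then C(36, 2) = 630.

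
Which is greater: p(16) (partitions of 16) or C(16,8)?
Pentagonal recurrence p(n) = p(n−1) + p(n−2) − p(n−5) − p(n−7) + …: p(16) = p(15) + p(14) − p(11) − p(9) + p(4) + p(1) = 176 + 135 − 56 − 30 + 5 + 1 = 231; C(16,8) = 12,870.
Final answer: C(16,8)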